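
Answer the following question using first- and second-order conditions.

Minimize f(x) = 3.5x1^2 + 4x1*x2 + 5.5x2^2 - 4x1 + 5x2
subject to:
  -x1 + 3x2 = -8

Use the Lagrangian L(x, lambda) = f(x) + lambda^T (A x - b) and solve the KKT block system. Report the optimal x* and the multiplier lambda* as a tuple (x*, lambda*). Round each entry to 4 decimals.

Form the Lagrangian:
  L(x, lambda) = (1/2) x^T Q x + c^T x + lambda^T (A x - b)
Stationarity (grad_x L = 0): Q x + c + A^T lambda = 0.
Primal feasibility: A x = b.

This gives the KKT block system:
  [ Q   A^T ] [ x     ]   [-c ]
  [ A    0  ] [ lambda ] = [ b ]

Solving the linear system:
  x*      = (2.0918, -1.9694)
  lambda* = (2.7653)
  f(x*)   = 1.9541

x* = (2.0918, -1.9694), lambda* = (2.7653)


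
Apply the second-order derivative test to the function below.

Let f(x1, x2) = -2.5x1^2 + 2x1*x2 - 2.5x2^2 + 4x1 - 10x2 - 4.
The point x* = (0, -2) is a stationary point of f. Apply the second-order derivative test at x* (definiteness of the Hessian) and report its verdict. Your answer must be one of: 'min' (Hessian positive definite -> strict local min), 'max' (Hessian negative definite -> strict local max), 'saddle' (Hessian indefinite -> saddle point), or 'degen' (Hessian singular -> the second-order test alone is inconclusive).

Compute the Hessian H = grad^2 f:
  H = [[-5, 2], [2, -5]]
Verify stationarity: grad f(x*) = H x* + g = (0, 0).
Eigenvalues of H: -7, -3.
Both eigenvalues < 0, so H is negative definite -> x* is a strict local max.

max


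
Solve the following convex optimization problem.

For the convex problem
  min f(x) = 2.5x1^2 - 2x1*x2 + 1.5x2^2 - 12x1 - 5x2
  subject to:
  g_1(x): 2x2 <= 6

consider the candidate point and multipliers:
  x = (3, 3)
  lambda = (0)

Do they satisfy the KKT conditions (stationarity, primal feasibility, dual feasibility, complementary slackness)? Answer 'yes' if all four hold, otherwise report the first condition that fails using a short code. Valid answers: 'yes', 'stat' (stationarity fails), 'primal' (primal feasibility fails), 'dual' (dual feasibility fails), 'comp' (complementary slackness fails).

Gradient of f: grad f(x) = Q x + c = (-3, -2)
Constraint values g_i(x) = a_i^T x - b_i:
  g_1((3, 3)) = 0
Stationarity residual: grad f(x) + sum_i lambda_i a_i = (-3, -2)
  -> stationarity FAILS
Primal feasibility (all g_i <= 0): OK
Dual feasibility (all lambda_i >= 0): OK
Complementary slackness (lambda_i * g_i(x) = 0 for all i): OK

Verdict: the first failing condition is stationarity -> stat.

stat


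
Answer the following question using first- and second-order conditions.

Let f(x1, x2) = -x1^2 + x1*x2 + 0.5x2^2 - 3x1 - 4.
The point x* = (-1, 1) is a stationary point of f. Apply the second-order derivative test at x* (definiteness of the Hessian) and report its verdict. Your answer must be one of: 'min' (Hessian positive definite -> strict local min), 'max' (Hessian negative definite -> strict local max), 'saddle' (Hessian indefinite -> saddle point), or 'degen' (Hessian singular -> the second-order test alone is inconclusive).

Compute the Hessian H = grad^2 f:
  H = [[-2, 1], [1, 1]]
Verify stationarity: grad f(x*) = H x* + g = (0, 0).
Eigenvalues of H: -2.3028, 1.3028.
Eigenvalues have mixed signs, so H is indefinite -> x* is a saddle point.

saddle


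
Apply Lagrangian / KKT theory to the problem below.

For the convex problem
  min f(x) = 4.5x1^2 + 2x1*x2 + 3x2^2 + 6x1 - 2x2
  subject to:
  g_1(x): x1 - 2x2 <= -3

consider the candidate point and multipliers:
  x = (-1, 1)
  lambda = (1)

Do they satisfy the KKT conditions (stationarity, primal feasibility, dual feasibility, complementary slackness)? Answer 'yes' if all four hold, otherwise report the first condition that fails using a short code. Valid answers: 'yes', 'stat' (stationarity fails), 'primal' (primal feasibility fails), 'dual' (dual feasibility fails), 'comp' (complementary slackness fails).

Gradient of f: grad f(x) = Q x + c = (-1, 2)
Constraint values g_i(x) = a_i^T x - b_i:
  g_1((-1, 1)) = 0
Stationarity residual: grad f(x) + sum_i lambda_i a_i = (0, 0)
  -> stationarity OK
Primal feasibility (all g_i <= 0): OK
Dual feasibility (all lambda_i >= 0): OK
Complementary slackness (lambda_i * g_i(x) = 0 for all i): OK

Verdict: yes, KKT holds.

yes


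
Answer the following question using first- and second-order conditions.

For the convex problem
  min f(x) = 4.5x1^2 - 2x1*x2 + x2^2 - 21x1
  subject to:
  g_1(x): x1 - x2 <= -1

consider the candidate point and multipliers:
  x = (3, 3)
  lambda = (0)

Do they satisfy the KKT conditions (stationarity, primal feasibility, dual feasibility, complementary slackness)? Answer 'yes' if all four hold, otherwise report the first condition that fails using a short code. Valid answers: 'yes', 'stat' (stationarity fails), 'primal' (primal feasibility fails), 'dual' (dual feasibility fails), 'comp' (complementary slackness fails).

Gradient of f: grad f(x) = Q x + c = (0, 0)
Constraint values g_i(x) = a_i^T x - b_i:
  g_1((3, 3)) = 1
Stationarity residual: grad f(x) + sum_i lambda_i a_i = (0, 0)
  -> stationarity OK
Primal feasibility (all g_i <= 0): FAILS
Dual feasibility (all lambda_i >= 0): OK
Complementary slackness (lambda_i * g_i(x) = 0 for all i): OK

Verdict: the first failing condition is primal_feasibility -> primal.

primal


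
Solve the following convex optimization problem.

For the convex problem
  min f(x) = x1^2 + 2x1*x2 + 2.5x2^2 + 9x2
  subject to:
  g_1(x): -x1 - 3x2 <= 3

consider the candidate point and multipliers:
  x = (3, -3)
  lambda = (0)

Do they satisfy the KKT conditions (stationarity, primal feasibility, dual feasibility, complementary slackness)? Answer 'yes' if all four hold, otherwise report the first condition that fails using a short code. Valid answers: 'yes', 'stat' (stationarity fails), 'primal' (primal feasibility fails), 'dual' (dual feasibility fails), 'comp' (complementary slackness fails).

Gradient of f: grad f(x) = Q x + c = (0, 0)
Constraint values g_i(x) = a_i^T x - b_i:
  g_1((3, -3)) = 3
Stationarity residual: grad f(x) + sum_i lambda_i a_i = (0, 0)
  -> stationarity OK
Primal feasibility (all g_i <= 0): FAILS
Dual feasibility (all lambda_i >= 0): OK
Complementary slackness (lambda_i * g_i(x) = 0 for all i): OK

Verdict: the first failing condition is primal_feasibility -> primal.

primal


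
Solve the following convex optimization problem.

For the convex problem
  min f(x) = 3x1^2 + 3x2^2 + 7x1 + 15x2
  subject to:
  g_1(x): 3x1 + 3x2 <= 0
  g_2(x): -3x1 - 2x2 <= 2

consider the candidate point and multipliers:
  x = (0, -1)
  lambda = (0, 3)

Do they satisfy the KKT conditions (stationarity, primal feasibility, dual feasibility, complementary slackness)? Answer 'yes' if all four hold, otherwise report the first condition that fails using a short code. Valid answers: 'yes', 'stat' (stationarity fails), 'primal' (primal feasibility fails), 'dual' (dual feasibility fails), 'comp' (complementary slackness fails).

Gradient of f: grad f(x) = Q x + c = (7, 9)
Constraint values g_i(x) = a_i^T x - b_i:
  g_1((0, -1)) = -3
  g_2((0, -1)) = 0
Stationarity residual: grad f(x) + sum_i lambda_i a_i = (-2, 3)
  -> stationarity FAILS
Primal feasibility (all g_i <= 0): OK
Dual feasibility (all lambda_i >= 0): OK
Complementary slackness (lambda_i * g_i(x) = 0 for all i): OK

Verdict: the first failing condition is stationarity -> stat.

stat


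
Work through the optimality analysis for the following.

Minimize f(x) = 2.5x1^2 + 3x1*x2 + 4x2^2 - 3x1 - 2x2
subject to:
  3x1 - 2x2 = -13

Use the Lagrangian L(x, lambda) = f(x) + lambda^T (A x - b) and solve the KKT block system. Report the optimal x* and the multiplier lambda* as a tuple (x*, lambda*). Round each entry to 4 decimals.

Form the Lagrangian:
  L(x, lambda) = (1/2) x^T Q x + c^T x + lambda^T (A x - b)
Stationarity (grad_x L = 0): Q x + c + A^T lambda = 0.
Primal feasibility: A x = b.

This gives the KKT block system:
  [ Q   A^T ] [ x     ]   [-c ]
  [ A    0  ] [ lambda ] = [ b ]

Solving the linear system:
  x*      = (-2.8594, 2.2109)
  lambda* = (3.5547)
  f(x*)   = 25.1836

x* = (-2.8594, 2.2109), lambda* = (3.5547)


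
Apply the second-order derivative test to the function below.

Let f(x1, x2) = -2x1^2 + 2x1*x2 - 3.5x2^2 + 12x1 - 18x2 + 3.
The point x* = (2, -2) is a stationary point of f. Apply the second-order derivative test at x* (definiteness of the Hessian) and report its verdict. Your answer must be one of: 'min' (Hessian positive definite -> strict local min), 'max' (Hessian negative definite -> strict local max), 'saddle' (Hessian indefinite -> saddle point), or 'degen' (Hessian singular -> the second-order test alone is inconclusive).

Compute the Hessian H = grad^2 f:
  H = [[-4, 2], [2, -7]]
Verify stationarity: grad f(x*) = H x* + g = (0, 0).
Eigenvalues of H: -8, -3.
Both eigenvalues < 0, so H is negative definite -> x* is a strict local max.

max


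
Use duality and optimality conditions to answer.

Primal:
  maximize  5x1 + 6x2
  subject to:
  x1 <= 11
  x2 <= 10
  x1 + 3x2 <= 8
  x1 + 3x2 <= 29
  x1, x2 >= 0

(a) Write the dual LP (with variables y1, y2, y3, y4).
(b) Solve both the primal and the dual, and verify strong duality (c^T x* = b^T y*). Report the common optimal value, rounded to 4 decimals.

The standard primal-dual pair for 'max c^T x s.t. A x <= b, x >= 0' is:
  Dual:  min b^T y  s.t.  A^T y >= c,  y >= 0.

So the dual LP is:
  minimize  11y1 + 10y2 + 8y3 + 29y4
  subject to:
    y1 + y3 + y4 >= 5
    y2 + 3y3 + 3y4 >= 6
    y1, y2, y3, y4 >= 0

Solving the primal: x* = (8, 0).
  primal value c^T x* = 40.
Solving the dual: y* = (0, 0, 5, 0).
  dual value b^T y* = 40.
Strong duality: c^T x* = b^T y*. Confirmed.

40


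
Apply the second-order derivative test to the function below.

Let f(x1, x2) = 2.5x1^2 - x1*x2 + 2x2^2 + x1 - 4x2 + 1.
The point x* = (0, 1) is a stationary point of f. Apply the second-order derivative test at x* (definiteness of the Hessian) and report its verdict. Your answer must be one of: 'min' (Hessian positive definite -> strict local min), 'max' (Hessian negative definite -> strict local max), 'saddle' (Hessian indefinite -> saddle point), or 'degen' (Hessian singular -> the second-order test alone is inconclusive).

Compute the Hessian H = grad^2 f:
  H = [[5, -1], [-1, 4]]
Verify stationarity: grad f(x*) = H x* + g = (0, 0).
Eigenvalues of H: 3.382, 5.618.
Both eigenvalues > 0, so H is positive definite -> x* is a strict local min.

min


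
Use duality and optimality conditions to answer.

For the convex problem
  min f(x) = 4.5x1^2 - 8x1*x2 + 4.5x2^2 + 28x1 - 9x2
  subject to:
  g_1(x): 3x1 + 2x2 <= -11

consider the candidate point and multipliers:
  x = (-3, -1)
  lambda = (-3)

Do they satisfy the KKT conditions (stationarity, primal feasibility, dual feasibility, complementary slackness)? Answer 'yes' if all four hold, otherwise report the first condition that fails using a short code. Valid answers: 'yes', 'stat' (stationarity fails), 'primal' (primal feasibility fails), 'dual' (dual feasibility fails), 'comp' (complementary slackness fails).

Gradient of f: grad f(x) = Q x + c = (9, 6)
Constraint values g_i(x) = a_i^T x - b_i:
  g_1((-3, -1)) = 0
Stationarity residual: grad f(x) + sum_i lambda_i a_i = (0, 0)
  -> stationarity OK
Primal feasibility (all g_i <= 0): OK
Dual feasibility (all lambda_i >= 0): FAILS
Complementary slackness (lambda_i * g_i(x) = 0 for all i): OK

Verdict: the first failing condition is dual_feasibility -> dual.

dual


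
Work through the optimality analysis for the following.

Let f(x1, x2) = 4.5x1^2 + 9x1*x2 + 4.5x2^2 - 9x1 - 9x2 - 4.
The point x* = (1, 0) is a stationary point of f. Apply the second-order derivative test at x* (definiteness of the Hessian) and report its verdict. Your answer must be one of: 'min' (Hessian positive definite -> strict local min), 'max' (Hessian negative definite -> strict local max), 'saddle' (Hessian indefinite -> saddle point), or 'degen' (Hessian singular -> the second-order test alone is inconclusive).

Compute the Hessian H = grad^2 f:
  H = [[9, 9], [9, 9]]
Verify stationarity: grad f(x*) = H x* + g = (0, 0).
Eigenvalues of H: 0, 18.
H has a zero eigenvalue (singular; positive semidefinite but not definite), so H is neither positive definite, negative definite, nor indefinite. The second-order test alone is inconclusive -> degen.
(Indeed, f is constant along the null direction of H through x*, so x* is not a strict local extremum.)

degen


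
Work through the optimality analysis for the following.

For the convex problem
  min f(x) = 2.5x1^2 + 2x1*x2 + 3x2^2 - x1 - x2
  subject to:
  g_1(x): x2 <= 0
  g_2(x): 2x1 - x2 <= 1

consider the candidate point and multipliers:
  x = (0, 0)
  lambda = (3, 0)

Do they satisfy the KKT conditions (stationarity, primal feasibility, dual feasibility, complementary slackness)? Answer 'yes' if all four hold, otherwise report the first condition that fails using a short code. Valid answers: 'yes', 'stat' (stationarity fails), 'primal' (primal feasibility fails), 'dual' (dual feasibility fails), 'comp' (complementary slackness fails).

Gradient of f: grad f(x) = Q x + c = (-1, -1)
Constraint values g_i(x) = a_i^T x - b_i:
  g_1((0, 0)) = 0
  g_2((0, 0)) = -1
Stationarity residual: grad f(x) + sum_i lambda_i a_i = (-1, 2)
  -> stationarity FAILS
Primal feasibility (all g_i <= 0): OK
Dual feasibility (all lambda_i >= 0): OK
Complementary slackness (lambda_i * g_i(x) = 0 for all i): OK

Verdict: the first failing condition is stationarity -> stat.

stat


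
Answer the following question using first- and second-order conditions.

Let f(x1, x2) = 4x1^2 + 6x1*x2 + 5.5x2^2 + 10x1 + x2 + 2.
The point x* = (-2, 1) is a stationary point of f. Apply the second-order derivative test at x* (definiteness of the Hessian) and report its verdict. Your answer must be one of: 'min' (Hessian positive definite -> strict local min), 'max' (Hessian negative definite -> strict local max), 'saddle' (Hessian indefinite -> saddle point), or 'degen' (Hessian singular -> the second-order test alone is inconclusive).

Compute the Hessian H = grad^2 f:
  H = [[8, 6], [6, 11]]
Verify stationarity: grad f(x*) = H x* + g = (0, 0).
Eigenvalues of H: 3.3153, 15.6847.
Both eigenvalues > 0, so H is positive definite -> x* is a strict local min.

min


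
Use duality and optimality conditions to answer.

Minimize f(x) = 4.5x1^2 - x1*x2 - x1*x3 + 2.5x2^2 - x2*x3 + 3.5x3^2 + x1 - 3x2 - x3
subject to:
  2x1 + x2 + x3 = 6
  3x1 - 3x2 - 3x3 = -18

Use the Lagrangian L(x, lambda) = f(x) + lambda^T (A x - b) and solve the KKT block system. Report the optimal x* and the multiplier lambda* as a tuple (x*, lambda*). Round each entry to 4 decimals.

Form the Lagrangian:
  L(x, lambda) = (1/2) x^T Q x + c^T x + lambda^T (A x - b)
Stationarity (grad_x L = 0): Q x + c + A^T lambda = 0.
Primal feasibility: A x = b.

This gives the KKT block system:
  [ Q   A^T ] [ x     ]   [-c ]
  [ A    0  ] [ lambda ] = [ b ]

Solving the linear system:
  x*      = (0, 3.5714, 2.4286)
  lambda* = (-2.4762, 3.3175)
  f(x*)   = 30.7143

x* = (0, 3.5714, 2.4286), lambda* = (-2.4762, 3.3175)


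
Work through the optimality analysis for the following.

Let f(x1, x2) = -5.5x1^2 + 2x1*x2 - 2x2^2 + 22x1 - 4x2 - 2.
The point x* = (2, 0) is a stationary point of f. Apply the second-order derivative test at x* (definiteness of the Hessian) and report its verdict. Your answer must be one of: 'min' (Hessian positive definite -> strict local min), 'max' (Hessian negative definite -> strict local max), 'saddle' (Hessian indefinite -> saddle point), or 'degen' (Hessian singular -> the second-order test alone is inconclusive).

Compute the Hessian H = grad^2 f:
  H = [[-11, 2], [2, -4]]
Verify stationarity: grad f(x*) = H x* + g = (0, 0).
Eigenvalues of H: -11.5311, -3.4689.
Both eigenvalues < 0, so H is negative definite -> x* is a strict local max.

max


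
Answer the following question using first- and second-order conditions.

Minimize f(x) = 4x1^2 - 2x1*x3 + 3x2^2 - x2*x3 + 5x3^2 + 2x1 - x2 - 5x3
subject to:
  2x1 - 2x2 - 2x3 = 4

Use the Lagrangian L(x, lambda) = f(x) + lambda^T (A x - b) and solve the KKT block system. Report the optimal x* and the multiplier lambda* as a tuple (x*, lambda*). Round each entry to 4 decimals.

Form the Lagrangian:
  L(x, lambda) = (1/2) x^T Q x + c^T x + lambda^T (A x - b)
Stationarity (grad_x L = 0): Q x + c + A^T lambda = 0.
Primal feasibility: A x = b.

This gives the KKT block system:
  [ Q   A^T ] [ x     ]   [-c ]
  [ A    0  ] [ lambda ] = [ b ]

Solving the linear system:
  x*      = (0.6316, -1.1287, -0.2398)
  lambda* = (-3.7661)
  f(x*)   = 9.3275

x* = (0.6316, -1.1287, -0.2398), lambda* = (-3.7661)


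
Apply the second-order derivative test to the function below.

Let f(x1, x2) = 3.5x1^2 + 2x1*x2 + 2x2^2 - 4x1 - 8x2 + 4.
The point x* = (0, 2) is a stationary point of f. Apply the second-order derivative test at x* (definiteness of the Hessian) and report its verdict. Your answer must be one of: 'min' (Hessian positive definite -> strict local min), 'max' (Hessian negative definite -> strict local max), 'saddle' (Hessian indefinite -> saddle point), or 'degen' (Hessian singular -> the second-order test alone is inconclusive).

Compute the Hessian H = grad^2 f:
  H = [[7, 2], [2, 4]]
Verify stationarity: grad f(x*) = H x* + g = (0, 0).
Eigenvalues of H: 3, 8.
Both eigenvalues > 0, so H is positive definite -> x* is a strict local min.

min


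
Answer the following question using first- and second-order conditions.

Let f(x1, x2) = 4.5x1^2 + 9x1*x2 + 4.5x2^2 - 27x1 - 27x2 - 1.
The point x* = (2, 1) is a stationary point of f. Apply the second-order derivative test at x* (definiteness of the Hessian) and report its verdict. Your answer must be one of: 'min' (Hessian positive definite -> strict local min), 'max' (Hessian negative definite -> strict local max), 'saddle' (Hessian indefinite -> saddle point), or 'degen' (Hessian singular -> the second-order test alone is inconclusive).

Compute the Hessian H = grad^2 f:
  H = [[9, 9], [9, 9]]
Verify stationarity: grad f(x*) = H x* + g = (0, 0).
Eigenvalues of H: 0, 18.
H has a zero eigenvalue (singular; positive semidefinite but not definite), so H is neither positive definite, negative definite, nor indefinite. The second-order test alone is inconclusive -> degen.
(Indeed, f is constant along the null direction of H through x*, so x* is not a strict local extremum.)

degen


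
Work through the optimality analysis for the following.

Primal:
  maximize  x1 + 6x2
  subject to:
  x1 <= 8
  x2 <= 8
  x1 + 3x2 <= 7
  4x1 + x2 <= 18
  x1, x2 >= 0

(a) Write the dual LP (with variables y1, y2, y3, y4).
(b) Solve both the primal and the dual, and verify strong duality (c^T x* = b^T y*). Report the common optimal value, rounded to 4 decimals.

The standard primal-dual pair for 'max c^T x s.t. A x <= b, x >= 0' is:
  Dual:  min b^T y  s.t.  A^T y >= c,  y >= 0.

So the dual LP is:
  minimize  8y1 + 8y2 + 7y3 + 18y4
  subject to:
    y1 + y3 + 4y4 >= 1
    y2 + 3y3 + y4 >= 6
    y1, y2, y3, y4 >= 0

Solving the primal: x* = (0, 2.3333).
  primal value c^T x* = 14.
Solving the dual: y* = (0, 0, 2, 0).
  dual value b^T y* = 14.
Strong duality: c^T x* = b^T y*. Confirmed.

14


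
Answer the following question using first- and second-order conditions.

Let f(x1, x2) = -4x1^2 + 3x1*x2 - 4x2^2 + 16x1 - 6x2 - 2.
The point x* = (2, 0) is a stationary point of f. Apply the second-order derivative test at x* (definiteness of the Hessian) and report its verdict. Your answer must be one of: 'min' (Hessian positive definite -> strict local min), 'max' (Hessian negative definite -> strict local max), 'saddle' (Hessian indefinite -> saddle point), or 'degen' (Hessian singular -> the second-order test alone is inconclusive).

Compute the Hessian H = grad^2 f:
  H = [[-8, 3], [3, -8]]
Verify stationarity: grad f(x*) = H x* + g = (0, 0).
Eigenvalues of H: -11, -5.
Both eigenvalues < 0, so H is negative definite -> x* is a strict local max.

max


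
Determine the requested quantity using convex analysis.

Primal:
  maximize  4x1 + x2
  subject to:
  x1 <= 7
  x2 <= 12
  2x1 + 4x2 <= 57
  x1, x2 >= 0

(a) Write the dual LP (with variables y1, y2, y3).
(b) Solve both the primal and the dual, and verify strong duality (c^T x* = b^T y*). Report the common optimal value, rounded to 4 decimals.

The standard primal-dual pair for 'max c^T x s.t. A x <= b, x >= 0' is:
  Dual:  min b^T y  s.t.  A^T y >= c,  y >= 0.

So the dual LP is:
  minimize  7y1 + 12y2 + 57y3
  subject to:
    y1 + 2y3 >= 4
    y2 + 4y3 >= 1
    y1, y2, y3 >= 0

Solving the primal: x* = (7, 10.75).
  primal value c^T x* = 38.75.
Solving the dual: y* = (3.5, 0, 0.25).
  dual value b^T y* = 38.75.
Strong duality: c^T x* = b^T y*. Confirmed.

38.75


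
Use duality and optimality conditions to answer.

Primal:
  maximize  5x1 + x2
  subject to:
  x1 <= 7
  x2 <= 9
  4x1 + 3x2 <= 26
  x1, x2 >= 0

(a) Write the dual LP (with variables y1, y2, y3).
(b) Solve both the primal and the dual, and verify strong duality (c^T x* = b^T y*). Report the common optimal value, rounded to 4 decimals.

The standard primal-dual pair for 'max c^T x s.t. A x <= b, x >= 0' is:
  Dual:  min b^T y  s.t.  A^T y >= c,  y >= 0.

So the dual LP is:
  minimize  7y1 + 9y2 + 26y3
  subject to:
    y1 + 4y3 >= 5
    y2 + 3y3 >= 1
    y1, y2, y3 >= 0

Solving the primal: x* = (6.5, 0).
  primal value c^T x* = 32.5.
Solving the dual: y* = (0, 0, 1.25).
  dual value b^T y* = 32.5.
Strong duality: c^T x* = b^T y*. Confirmed.

32.5


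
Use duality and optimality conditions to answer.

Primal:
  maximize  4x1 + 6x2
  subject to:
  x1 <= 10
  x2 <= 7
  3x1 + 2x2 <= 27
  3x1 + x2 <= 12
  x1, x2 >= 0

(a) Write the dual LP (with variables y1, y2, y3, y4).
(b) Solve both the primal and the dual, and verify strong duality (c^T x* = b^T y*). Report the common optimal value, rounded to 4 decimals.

The standard primal-dual pair for 'max c^T x s.t. A x <= b, x >= 0' is:
  Dual:  min b^T y  s.t.  A^T y >= c,  y >= 0.

So the dual LP is:
  minimize  10y1 + 7y2 + 27y3 + 12y4
  subject to:
    y1 + 3y3 + 3y4 >= 4
    y2 + 2y3 + y4 >= 6
    y1, y2, y3, y4 >= 0

Solving the primal: x* = (1.6667, 7).
  primal value c^T x* = 48.6667.
Solving the dual: y* = (0, 4.6667, 0, 1.3333).
  dual value b^T y* = 48.6667.
Strong duality: c^T x* = b^T y*. Confirmed.

48.6667


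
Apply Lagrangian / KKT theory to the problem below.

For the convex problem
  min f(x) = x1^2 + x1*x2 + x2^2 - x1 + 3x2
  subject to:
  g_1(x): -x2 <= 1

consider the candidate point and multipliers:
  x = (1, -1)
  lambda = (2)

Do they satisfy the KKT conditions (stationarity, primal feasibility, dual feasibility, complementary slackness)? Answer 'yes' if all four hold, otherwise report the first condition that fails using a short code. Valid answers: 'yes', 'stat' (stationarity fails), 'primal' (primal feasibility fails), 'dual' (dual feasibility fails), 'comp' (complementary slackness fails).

Gradient of f: grad f(x) = Q x + c = (0, 2)
Constraint values g_i(x) = a_i^T x - b_i:
  g_1((1, -1)) = 0
Stationarity residual: grad f(x) + sum_i lambda_i a_i = (0, 0)
  -> stationarity OK
Primal feasibility (all g_i <= 0): OK
Dual feasibility (all lambda_i >= 0): OK
Complementary slackness (lambda_i * g_i(x) = 0 for all i): OK

Verdict: yes, KKT holds.

yes


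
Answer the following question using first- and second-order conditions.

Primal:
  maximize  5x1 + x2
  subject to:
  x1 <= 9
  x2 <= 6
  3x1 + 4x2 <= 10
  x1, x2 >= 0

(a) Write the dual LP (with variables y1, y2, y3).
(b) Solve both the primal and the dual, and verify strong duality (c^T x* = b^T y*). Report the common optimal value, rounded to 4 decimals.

The standard primal-dual pair for 'max c^T x s.t. A x <= b, x >= 0' is:
  Dual:  min b^T y  s.t.  A^T y >= c,  y >= 0.

So the dual LP is:
  minimize  9y1 + 6y2 + 10y3
  subject to:
    y1 + 3y3 >= 5
    y2 + 4y3 >= 1
    y1, y2, y3 >= 0

Solving the primal: x* = (3.3333, 0).
  primal value c^T x* = 16.6667.
Solving the dual: y* = (0, 0, 1.6667).
  dual value b^T y* = 16.6667.
Strong duality: c^T x* = b^T y*. Confirmed.

16.6667


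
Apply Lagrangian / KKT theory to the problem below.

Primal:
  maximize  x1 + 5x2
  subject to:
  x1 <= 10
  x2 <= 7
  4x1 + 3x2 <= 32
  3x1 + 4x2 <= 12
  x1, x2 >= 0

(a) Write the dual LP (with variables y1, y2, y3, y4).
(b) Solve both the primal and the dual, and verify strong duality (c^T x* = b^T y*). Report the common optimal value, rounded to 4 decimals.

The standard primal-dual pair for 'max c^T x s.t. A x <= b, x >= 0' is:
  Dual:  min b^T y  s.t.  A^T y >= c,  y >= 0.

So the dual LP is:
  minimize  10y1 + 7y2 + 32y3 + 12y4
  subject to:
    y1 + 4y3 + 3y4 >= 1
    y2 + 3y3 + 4y4 >= 5
    y1, y2, y3, y4 >= 0

Solving the primal: x* = (0, 3).
  primal value c^T x* = 15.
Solving the dual: y* = (0, 0, 0, 1.25).
  dual value b^T y* = 15.
Strong duality: c^T x* = b^T y*. Confirmed.

15


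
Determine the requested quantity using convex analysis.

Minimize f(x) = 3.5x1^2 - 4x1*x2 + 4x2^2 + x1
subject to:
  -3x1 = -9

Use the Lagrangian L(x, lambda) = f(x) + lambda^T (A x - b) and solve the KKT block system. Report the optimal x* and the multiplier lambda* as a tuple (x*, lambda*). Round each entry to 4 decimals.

Form the Lagrangian:
  L(x, lambda) = (1/2) x^T Q x + c^T x + lambda^T (A x - b)
Stationarity (grad_x L = 0): Q x + c + A^T lambda = 0.
Primal feasibility: A x = b.

This gives the KKT block system:
  [ Q   A^T ] [ x     ]   [-c ]
  [ A    0  ] [ lambda ] = [ b ]

Solving the linear system:
  x*      = (3, 1.5)
  lambda* = (5.3333)
  f(x*)   = 25.5

x* = (3, 1.5), lambda* = (5.3333)


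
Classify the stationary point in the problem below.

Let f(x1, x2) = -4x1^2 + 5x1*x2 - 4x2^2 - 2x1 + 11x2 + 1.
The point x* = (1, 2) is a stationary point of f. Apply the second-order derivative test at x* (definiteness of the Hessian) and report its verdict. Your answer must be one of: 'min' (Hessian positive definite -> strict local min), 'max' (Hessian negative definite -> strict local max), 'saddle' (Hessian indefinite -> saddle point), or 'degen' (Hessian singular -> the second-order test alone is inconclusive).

Compute the Hessian H = grad^2 f:
  H = [[-8, 5], [5, -8]]
Verify stationarity: grad f(x*) = H x* + g = (0, 0).
Eigenvalues of H: -13, -3.
Both eigenvalues < 0, so H is negative definite -> x* is a strict local max.

max


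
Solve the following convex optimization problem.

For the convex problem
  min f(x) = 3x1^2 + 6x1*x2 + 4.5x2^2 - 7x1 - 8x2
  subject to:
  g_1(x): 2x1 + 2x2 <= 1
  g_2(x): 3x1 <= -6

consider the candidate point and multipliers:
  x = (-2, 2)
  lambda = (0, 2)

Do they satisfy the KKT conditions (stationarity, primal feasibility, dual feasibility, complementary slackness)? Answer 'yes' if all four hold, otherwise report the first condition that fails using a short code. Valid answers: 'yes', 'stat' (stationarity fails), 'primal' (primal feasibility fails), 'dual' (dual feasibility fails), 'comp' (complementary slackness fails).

Gradient of f: grad f(x) = Q x + c = (-7, -2)
Constraint values g_i(x) = a_i^T x - b_i:
  g_1((-2, 2)) = -1
  g_2((-2, 2)) = 0
Stationarity residual: grad f(x) + sum_i lambda_i a_i = (-1, -2)
  -> stationarity FAILS
Primal feasibility (all g_i <= 0): OK
Dual feasibility (all lambda_i >= 0): OK
Complementary slackness (lambda_i * g_i(x) = 0 for all i): OK

Verdict: the first failing condition is stationarity -> stat.

stat


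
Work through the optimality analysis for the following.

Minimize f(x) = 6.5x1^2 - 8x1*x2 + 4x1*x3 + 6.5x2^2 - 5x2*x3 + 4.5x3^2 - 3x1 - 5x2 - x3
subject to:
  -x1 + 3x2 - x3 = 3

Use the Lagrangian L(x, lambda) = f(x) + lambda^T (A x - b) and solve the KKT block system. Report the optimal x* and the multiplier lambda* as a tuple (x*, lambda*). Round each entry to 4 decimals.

Form the Lagrangian:
  L(x, lambda) = (1/2) x^T Q x + c^T x + lambda^T (A x - b)
Stationarity (grad_x L = 0): Q x + c + A^T lambda = 0.
Primal feasibility: A x = b.

This gives the KKT block system:
  [ Q   A^T ] [ x     ]   [-c ]
  [ A    0  ] [ lambda ] = [ b ]

Solving the linear system:
  x*      = (0.8741, 1.4021, 0.3322)
  lambda* = (-1.5245)
  f(x*)   = -2.6958

x* = (0.8741, 1.4021, 0.3322), lambda* = (-1.5245)


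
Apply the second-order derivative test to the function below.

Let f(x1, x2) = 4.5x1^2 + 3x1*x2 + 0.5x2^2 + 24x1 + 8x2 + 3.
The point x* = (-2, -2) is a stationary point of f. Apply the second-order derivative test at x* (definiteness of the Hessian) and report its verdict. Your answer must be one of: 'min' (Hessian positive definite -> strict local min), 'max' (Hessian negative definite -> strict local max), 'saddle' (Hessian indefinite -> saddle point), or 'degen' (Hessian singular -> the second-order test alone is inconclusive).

Compute the Hessian H = grad^2 f:
  H = [[9, 3], [3, 1]]
Verify stationarity: grad f(x*) = H x* + g = (0, 0).
Eigenvalues of H: 0, 10.
H has a zero eigenvalue (singular; positive semidefinite but not definite), so H is neither positive definite, negative definite, nor indefinite. The second-order test alone is inconclusive -> degen.
(Indeed, f is constant along the null direction of H through x*, so x* is not a strict local extremum.)

degen


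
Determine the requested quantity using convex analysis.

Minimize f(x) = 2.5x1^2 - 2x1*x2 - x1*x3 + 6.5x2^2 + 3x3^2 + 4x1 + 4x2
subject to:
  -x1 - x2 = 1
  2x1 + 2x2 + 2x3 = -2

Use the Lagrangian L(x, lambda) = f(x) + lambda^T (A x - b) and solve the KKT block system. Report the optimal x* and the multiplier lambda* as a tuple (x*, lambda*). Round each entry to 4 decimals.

Form the Lagrangian:
  L(x, lambda) = (1/2) x^T Q x + c^T x + lambda^T (A x - b)
Stationarity (grad_x L = 0): Q x + c + A^T lambda = 0.
Primal feasibility: A x = b.

This gives the KKT block system:
  [ Q   A^T ] [ x     ]   [-c ]
  [ A    0  ] [ lambda ] = [ b ]

Solving the linear system:
  x*      = (-0.6818, -0.3182, 0)
  lambda* = (0.5455, -0.3409)
  f(x*)   = -2.6136

x* = (-0.6818, -0.3182, 0), lambda* = (0.5455, -0.3409)


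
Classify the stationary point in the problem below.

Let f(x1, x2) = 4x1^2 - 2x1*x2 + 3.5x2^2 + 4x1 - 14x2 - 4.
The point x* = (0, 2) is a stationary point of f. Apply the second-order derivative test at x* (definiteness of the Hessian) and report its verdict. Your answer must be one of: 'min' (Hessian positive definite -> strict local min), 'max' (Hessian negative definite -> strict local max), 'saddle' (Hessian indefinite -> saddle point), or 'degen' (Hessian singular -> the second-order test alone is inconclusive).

Compute the Hessian H = grad^2 f:
  H = [[8, -2], [-2, 7]]
Verify stationarity: grad f(x*) = H x* + g = (0, 0).
Eigenvalues of H: 5.4384, 9.5616.
Both eigenvalues > 0, so H is positive definite -> x* is a strict local min.

min


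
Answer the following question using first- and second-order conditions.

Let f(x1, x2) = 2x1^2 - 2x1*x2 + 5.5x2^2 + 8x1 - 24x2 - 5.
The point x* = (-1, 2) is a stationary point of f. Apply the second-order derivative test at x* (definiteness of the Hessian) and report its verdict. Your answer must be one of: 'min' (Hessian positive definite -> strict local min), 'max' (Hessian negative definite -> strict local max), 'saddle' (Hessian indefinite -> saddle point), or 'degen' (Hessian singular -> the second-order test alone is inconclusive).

Compute the Hessian H = grad^2 f:
  H = [[4, -2], [-2, 11]]
Verify stationarity: grad f(x*) = H x* + g = (0, 0).
Eigenvalues of H: 3.4689, 11.5311.
Both eigenvalues > 0, so H is positive definite -> x* is a strict local min.

min


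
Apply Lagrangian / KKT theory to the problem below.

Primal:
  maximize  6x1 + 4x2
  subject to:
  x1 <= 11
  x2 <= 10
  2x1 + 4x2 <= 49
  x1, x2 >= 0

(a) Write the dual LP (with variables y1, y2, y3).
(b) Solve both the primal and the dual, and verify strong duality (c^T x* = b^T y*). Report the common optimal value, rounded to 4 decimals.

The standard primal-dual pair for 'max c^T x s.t. A x <= b, x >= 0' is:
  Dual:  min b^T y  s.t.  A^T y >= c,  y >= 0.

So the dual LP is:
  minimize  11y1 + 10y2 + 49y3
  subject to:
    y1 + 2y3 >= 6
    y2 + 4y3 >= 4
    y1, y2, y3 >= 0

Solving the primal: x* = (11, 6.75).
  primal value c^T x* = 93.
Solving the dual: y* = (4, 0, 1).
  dual value b^T y* = 93.
Strong duality: c^T x* = b^T y*. Confirmed.

93


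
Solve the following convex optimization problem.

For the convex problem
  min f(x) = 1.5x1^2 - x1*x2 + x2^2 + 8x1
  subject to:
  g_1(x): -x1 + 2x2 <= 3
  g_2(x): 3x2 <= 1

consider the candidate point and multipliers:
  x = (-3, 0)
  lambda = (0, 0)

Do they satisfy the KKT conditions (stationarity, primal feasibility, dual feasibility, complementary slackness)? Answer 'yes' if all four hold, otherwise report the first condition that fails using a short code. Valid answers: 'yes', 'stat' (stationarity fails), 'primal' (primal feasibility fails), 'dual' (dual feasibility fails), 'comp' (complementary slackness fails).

Gradient of f: grad f(x) = Q x + c = (-1, 3)
Constraint values g_i(x) = a_i^T x - b_i:
  g_1((-3, 0)) = 0
  g_2((-3, 0)) = -1
Stationarity residual: grad f(x) + sum_i lambda_i a_i = (-1, 3)
  -> stationarity FAILS
Primal feasibility (all g_i <= 0): OK
Dual feasibility (all lambda_i >= 0): OK
Complementary slackness (lambda_i * g_i(x) = 0 for all i): OK

Verdict: the first failing condition is stationarity -> stat.

stat


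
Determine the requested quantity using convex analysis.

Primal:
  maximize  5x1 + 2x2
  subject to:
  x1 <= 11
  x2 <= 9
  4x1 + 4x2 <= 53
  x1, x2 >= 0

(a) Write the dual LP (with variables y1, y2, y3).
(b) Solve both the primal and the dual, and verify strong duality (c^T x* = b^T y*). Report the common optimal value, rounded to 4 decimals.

The standard primal-dual pair for 'max c^T x s.t. A x <= b, x >= 0' is:
  Dual:  min b^T y  s.t.  A^T y >= c,  y >= 0.

So the dual LP is:
  minimize  11y1 + 9y2 + 53y3
  subject to:
    y1 + 4y3 >= 5
    y2 + 4y3 >= 2
    y1, y2, y3 >= 0

Solving the primal: x* = (11, 2.25).
  primal value c^T x* = 59.5.
Solving the dual: y* = (3, 0, 0.5).
  dual value b^T y* = 59.5.
Strong duality: c^T x* = b^T y*. Confirmed.

59.5


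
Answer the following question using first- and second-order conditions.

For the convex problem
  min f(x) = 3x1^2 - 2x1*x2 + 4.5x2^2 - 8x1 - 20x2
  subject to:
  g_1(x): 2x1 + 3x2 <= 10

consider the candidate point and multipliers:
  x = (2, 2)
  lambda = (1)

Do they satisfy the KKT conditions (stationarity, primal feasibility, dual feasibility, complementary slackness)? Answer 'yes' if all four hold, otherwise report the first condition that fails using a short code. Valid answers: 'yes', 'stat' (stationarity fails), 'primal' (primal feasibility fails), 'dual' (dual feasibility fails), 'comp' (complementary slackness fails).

Gradient of f: grad f(x) = Q x + c = (0, -6)
Constraint values g_i(x) = a_i^T x - b_i:
  g_1((2, 2)) = 0
Stationarity residual: grad f(x) + sum_i lambda_i a_i = (2, -3)
  -> stationarity FAILS
Primal feasibility (all g_i <= 0): OK
Dual feasibility (all lambda_i >= 0): OK
Complementary slackness (lambda_i * g_i(x) = 0 for all i): OK

Verdict: the first failing condition is stationarity -> stat.

stat


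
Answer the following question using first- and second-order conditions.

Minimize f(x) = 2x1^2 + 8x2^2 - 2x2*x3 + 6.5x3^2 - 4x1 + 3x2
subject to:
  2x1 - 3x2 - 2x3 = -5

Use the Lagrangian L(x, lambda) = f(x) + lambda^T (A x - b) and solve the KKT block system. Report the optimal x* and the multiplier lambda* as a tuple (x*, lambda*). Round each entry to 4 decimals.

Form the Lagrangian:
  L(x, lambda) = (1/2) x^T Q x + c^T x + lambda^T (A x - b)
Stationarity (grad_x L = 0): Q x + c + A^T lambda = 0.
Primal feasibility: A x = b.

This gives the KKT block system:
  [ Q   A^T ] [ x     ]   [-c ]
  [ A    0  ] [ lambda ] = [ b ]

Solving the linear system:
  x*      = (-0.9034, 0.6112, 0.6797)
  lambda* = (3.8068)
  f(x*)   = 12.2408

x* = (-0.9034, 0.6112, 0.6797), lambda* = (3.8068)


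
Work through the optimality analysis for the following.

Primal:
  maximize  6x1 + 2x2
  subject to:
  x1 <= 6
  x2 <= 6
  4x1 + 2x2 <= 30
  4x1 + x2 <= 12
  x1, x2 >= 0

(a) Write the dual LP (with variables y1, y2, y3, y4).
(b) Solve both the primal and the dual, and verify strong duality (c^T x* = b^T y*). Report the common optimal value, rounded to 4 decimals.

The standard primal-dual pair for 'max c^T x s.t. A x <= b, x >= 0' is:
  Dual:  min b^T y  s.t.  A^T y >= c,  y >= 0.

So the dual LP is:
  minimize  6y1 + 6y2 + 30y3 + 12y4
  subject to:
    y1 + 4y3 + 4y4 >= 6
    y2 + 2y3 + y4 >= 2
    y1, y2, y3, y4 >= 0

Solving the primal: x* = (1.5, 6).
  primal value c^T x* = 21.
Solving the dual: y* = (0, 0.5, 0, 1.5).
  dual value b^T y* = 21.
Strong duality: c^T x* = b^T y*. Confirmed.

21


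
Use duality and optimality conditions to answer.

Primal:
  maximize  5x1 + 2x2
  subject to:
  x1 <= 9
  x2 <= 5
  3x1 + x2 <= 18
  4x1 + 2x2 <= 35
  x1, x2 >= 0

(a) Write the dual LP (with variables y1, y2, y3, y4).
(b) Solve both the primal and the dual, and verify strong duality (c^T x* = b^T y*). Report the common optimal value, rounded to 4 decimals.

The standard primal-dual pair for 'max c^T x s.t. A x <= b, x >= 0' is:
  Dual:  min b^T y  s.t.  A^T y >= c,  y >= 0.

So the dual LP is:
  minimize  9y1 + 5y2 + 18y3 + 35y4
  subject to:
    y1 + 3y3 + 4y4 >= 5
    y2 + y3 + 2y4 >= 2
    y1, y2, y3, y4 >= 0

Solving the primal: x* = (4.3333, 5).
  primal value c^T x* = 31.6667.
Solving the dual: y* = (0, 0.3333, 1.6667, 0).
  dual value b^T y* = 31.6667.
Strong duality: c^T x* = b^T y*. Confirmed.

31.6667


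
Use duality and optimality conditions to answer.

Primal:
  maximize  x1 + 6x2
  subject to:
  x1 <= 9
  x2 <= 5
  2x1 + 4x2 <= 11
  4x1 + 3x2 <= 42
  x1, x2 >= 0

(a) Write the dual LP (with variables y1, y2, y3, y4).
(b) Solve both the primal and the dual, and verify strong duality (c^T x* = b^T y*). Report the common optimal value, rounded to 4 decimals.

The standard primal-dual pair for 'max c^T x s.t. A x <= b, x >= 0' is:
  Dual:  min b^T y  s.t.  A^T y >= c,  y >= 0.

So the dual LP is:
  minimize  9y1 + 5y2 + 11y3 + 42y4
  subject to:
    y1 + 2y3 + 4y4 >= 1
    y2 + 4y3 + 3y4 >= 6
    y1, y2, y3, y4 >= 0

Solving the primal: x* = (0, 2.75).
  primal value c^T x* = 16.5.
Solving the dual: y* = (0, 0, 1.5, 0).
  dual value b^T y* = 16.5.
Strong duality: c^T x* = b^T y*. Confirmed.

16.5


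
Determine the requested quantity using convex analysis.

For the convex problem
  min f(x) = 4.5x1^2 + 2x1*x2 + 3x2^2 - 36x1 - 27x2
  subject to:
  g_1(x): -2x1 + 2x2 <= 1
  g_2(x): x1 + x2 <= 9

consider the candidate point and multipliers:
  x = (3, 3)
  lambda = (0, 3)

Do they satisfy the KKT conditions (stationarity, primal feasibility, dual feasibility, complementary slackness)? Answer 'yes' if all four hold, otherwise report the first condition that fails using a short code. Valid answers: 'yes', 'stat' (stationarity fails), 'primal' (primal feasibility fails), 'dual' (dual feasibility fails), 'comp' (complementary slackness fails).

Gradient of f: grad f(x) = Q x + c = (-3, -3)
Constraint values g_i(x) = a_i^T x - b_i:
  g_1((3, 3)) = -1
  g_2((3, 3)) = -3
Stationarity residual: grad f(x) + sum_i lambda_i a_i = (0, 0)
  -> stationarity OK
Primal feasibility (all g_i <= 0): OK
Dual feasibility (all lambda_i >= 0): OK
Complementary slackness (lambda_i * g_i(x) = 0 for all i): FAILS

Verdict: the first failing condition is complementary_slackness -> comp.

comp


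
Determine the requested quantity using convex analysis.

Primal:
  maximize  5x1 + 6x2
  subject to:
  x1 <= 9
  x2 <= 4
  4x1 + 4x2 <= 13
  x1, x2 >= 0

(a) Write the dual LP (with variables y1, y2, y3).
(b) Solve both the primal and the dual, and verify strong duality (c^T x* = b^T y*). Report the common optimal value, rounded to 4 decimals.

The standard primal-dual pair for 'max c^T x s.t. A x <= b, x >= 0' is:
  Dual:  min b^T y  s.t.  A^T y >= c,  y >= 0.

So the dual LP is:
  minimize  9y1 + 4y2 + 13y3
  subject to:
    y1 + 4y3 >= 5
    y2 + 4y3 >= 6
    y1, y2, y3 >= 0

Solving the primal: x* = (0, 3.25).
  primal value c^T x* = 19.5.
Solving the dual: y* = (0, 0, 1.5).
  dual value b^T y* = 19.5.
Strong duality: c^T x* = b^T y*. Confirmed.

19.5
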